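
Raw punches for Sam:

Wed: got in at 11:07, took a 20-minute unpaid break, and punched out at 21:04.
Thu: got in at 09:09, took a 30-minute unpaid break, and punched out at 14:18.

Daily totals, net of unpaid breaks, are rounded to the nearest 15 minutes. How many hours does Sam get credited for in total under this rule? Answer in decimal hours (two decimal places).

Wed: 11:07–21:04 = 9 h 57 min − 20 min = 9 h 37 min → rounds to 9 h 30 min
Thu: 09:09–14:18 = 5 h 9 min − 30 min = 4 h 39 min → rounds to 4 h 45 min
Total credited: 14 h 15 min.

14.25 hours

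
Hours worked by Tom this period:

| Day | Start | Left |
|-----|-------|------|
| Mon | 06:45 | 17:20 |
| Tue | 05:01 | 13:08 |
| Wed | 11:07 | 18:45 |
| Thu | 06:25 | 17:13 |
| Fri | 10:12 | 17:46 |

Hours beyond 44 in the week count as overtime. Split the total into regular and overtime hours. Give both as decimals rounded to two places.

Regular 44.00 hours, overtime 0.70 hours

Mon: 06:45–17:20 = 10 h 35 min
Tue: 05:01–13:08 = 8 h 7 min
Wed: 11:07–18:45 = 7 h 38 min
Thu: 06:25–17:13 = 10 h 48 min
Fri: 10:12–17:46 = 7 h 34 min
Total worked: 44 h 42 min = 44.70 h.
Threshold 44 h → overtime 0 h 42 min, regular 44 h 0 min.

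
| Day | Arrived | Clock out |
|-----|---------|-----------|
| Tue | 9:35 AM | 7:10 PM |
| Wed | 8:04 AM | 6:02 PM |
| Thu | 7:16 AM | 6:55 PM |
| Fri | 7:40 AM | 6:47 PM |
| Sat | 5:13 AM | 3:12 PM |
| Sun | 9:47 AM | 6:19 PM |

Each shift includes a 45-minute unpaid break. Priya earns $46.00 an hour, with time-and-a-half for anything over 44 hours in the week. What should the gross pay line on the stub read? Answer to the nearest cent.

Tue: 9:35 AM–7:10 PM = 9 h 35 min; less 45 min break → 8 h 50 min
Wed: 8:04 AM–6:02 PM = 9 h 58 min; less 45 min break → 9 h 13 min
Thu: 7:16 AM–6:55 PM = 11 h 39 min; less 45 min break → 10 h 54 min
Fri: 7:40 AM–6:47 PM = 11 h 7 min; less 45 min break → 10 h 22 min
Sat: 5:13 AM–3:12 PM = 9 h 59 min; less 45 min break → 9 h 14 min
Sun: 9:47 AM–6:19 PM = 8 h 32 min; less 45 min break → 7 h 47 min
Total worked: 56 h 20 min = 3380 min.
Regular 44 h 0 min = 2640 min at $46.00/h; overtime 12 h 20 min = 740 min at $69.00/h.
Pay = (2640 × $46.00 + 740 × $69.00) ÷ 60 = $2875.00.

$2875.00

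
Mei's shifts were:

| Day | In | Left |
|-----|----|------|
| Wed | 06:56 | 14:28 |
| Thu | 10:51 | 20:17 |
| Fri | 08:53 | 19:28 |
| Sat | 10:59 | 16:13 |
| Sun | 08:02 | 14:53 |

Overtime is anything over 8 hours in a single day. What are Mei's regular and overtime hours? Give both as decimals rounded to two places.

Wed: 06:56–14:28 = 7 h 32 min
Thu: 10:51–20:17 = 9 h 26 min
Fri: 08:53–19:28 = 10 h 35 min
Sat: 10:59–16:13 = 5 h 14 min
Sun: 08:02–14:53 = 6 h 51 min
Wed reg 7 h 32 min / OT 0 h 0 min; Thu reg 8 h 0 min / OT 1 h 26 min; Fri reg 8 h 0 min / OT 2 h 35 min; Sat reg 5 h 14 min / OT 0 h 0 min; Sun reg 6 h 51 min / OT 0 h 0 min.
Totals: regular 35 h 37 min, overtime 4 h 1 min.

Regular 35.62 hours, overtime 4.02 hours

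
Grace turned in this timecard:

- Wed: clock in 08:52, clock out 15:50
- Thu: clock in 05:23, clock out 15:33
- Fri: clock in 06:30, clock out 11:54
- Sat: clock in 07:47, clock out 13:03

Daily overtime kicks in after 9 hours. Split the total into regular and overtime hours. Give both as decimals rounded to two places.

Regular 26.63 hours, overtime 1.17 hours

Wed: 08:52–15:50 = 6 h 58 min
Thu: 05:23–15:33 = 10 h 10 min
Fri: 06:30–11:54 = 5 h 24 min
Sat: 07:47–13:03 = 5 h 16 min
Wed reg 6 h 58 min / OT 0 h 0 min; Thu reg 9 h 0 min / OT 1 h 10 min; Fri reg 5 h 24 min / OT 0 h 0 min; Sat reg 5 h 16 min / OT 0 h 0 min.
Totals: regular 26 h 38 min, overtime 1 h 10 min.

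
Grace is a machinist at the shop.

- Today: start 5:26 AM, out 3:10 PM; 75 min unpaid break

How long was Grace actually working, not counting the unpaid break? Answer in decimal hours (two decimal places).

Today: 5:26 AM–3:10 PM = 9 h 44 min; less 75 min break → 8 h 29 min

8.48 hours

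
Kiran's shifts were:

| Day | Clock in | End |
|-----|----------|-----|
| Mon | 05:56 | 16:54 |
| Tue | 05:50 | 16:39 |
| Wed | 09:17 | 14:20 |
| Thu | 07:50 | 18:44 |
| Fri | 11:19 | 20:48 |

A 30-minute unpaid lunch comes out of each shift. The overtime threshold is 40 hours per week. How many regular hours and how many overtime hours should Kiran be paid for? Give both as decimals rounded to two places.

Mon: 05:56–16:54 = 10 h 58 min; less 30 min break → 10 h 28 min
Tue: 05:50–16:39 = 10 h 49 min; less 30 min break → 10 h 19 min
Wed: 09:17–14:20 = 5 h 3 min; less 30 min break → 4 h 33 min
Thu: 07:50–18:44 = 10 h 54 min; less 30 min break → 10 h 24 min
Fri: 11:19–20:48 = 9 h 29 min; less 30 min break → 8 h 59 min
Total worked: 44 h 43 min = 44.72 h.
Threshold 40 h → overtime 4 h 43 min, regular 40 h 0 min.

Regular 40.00 hours, overtime 4.72 hours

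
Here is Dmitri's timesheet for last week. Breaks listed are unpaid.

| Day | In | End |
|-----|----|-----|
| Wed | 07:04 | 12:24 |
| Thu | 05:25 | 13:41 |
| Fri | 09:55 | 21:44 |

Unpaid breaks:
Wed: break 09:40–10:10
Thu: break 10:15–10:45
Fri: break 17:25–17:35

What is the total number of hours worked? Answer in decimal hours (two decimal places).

Wed: 07:04–12:24 = 5 h 20 min; less 30 min break → 4 h 50 min
Thu: 05:25–13:41 = 8 h 16 min; less 30 min break → 7 h 46 min
Fri: 09:55–21:44 = 11 h 49 min; less 10 min break → 11 h 39 min
Total: 4 h 50 min + 7 h 46 min + 11 h 39 min = 24 h 15 min.

24.25 hours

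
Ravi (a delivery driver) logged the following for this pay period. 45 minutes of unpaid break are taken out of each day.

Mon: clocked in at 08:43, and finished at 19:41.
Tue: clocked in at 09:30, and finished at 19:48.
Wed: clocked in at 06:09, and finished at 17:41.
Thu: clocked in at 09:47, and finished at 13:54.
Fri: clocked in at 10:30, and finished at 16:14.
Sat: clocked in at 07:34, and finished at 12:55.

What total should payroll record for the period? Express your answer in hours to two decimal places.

Mon: 08:43–19:41 = 10 h 58 min; less 45 min break → 10 h 13 min
Tue: 09:30–19:48 = 10 h 18 min; less 45 min break → 9 h 33 min
Wed: 06:09–17:41 = 11 h 32 min; less 45 min break → 10 h 47 min
Thu: 09:47–13:54 = 4 h 7 min; less 45 min break → 3 h 22 min
Fri: 10:30–16:14 = 5 h 44 min; less 45 min break → 4 h 59 min
Sat: 07:34–12:55 = 5 h 21 min; less 45 min break → 4 h 36 min
Total: 10 h 13 min + 9 h 33 min + 10 h 47 min + 3 h 22 min + 4 h 59 min + 4 h 36 min = 43 h 30 min.

43.50 hours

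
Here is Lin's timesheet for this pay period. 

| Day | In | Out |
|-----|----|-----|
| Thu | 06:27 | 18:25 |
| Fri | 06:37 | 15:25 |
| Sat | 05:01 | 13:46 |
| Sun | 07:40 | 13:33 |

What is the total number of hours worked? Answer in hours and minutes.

35 h 24 min

Thu: 06:27–18:25 = 11 h 58 min
Fri: 06:37–15:25 = 8 h 48 min
Sat: 05:01–13:46 = 8 h 45 min
Sun: 07:40–13:33 = 5 h 53 min
Total: 11 h 58 min + 8 h 48 min + 8 h 45 min + 5 h 53 min = 35 h 24 min.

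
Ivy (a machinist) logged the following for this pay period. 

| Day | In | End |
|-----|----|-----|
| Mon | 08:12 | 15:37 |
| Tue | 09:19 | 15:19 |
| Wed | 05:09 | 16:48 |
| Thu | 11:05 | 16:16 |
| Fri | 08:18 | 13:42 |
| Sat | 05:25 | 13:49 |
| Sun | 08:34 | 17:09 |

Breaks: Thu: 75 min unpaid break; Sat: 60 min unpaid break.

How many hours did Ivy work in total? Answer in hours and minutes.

Mon: 08:12–15:37 = 7 h 25 min
Tue: 09:19–15:19 = 6 h 0 min
Wed: 05:09–16:48 = 11 h 39 min
Thu: 11:05–16:16 = 5 h 11 min; less 75 min break → 3 h 56 min
Fri: 08:18–13:42 = 5 h 24 min
Sat: 05:25–13:49 = 8 h 24 min; less 60 min break → 7 h 24 min
Sun: 08:34–17:09 = 8 h 35 min
Total: 7 h 25 min + 6 h 0 min + 11 h 39 min + 3 h 56 min + 5 h 24 min + 7 h 24 min + 8 h 35 min = 50 h 23 min.

50 h 23 min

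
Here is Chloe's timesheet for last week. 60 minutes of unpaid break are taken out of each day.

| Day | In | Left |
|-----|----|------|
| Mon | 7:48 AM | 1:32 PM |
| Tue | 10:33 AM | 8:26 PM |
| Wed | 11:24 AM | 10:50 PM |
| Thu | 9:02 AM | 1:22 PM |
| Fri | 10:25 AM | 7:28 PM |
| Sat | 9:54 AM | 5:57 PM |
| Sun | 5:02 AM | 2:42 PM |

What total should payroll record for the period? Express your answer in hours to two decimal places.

51.15 hours

Mon: 7:48 AM–1:32 PM = 5 h 44 min; less 60 min break → 4 h 44 min
Tue: 10:33 AM–8:26 PM = 9 h 53 min; less 60 min break → 8 h 53 min
Wed: 11:24 AM–10:50 PM = 11 h 26 min; less 60 min break → 10 h 26 min
Thu: 9:02 AM–1:22 PM = 4 h 20 min; less 60 min break → 3 h 20 min
Fri: 10:25 AM–7:28 PM = 9 h 3 min; less 60 min break → 8 h 3 min
Sat: 9:54 AM–5:57 PM = 8 h 3 min; less 60 min break → 7 h 3 min
Sun: 5:02 AM–2:42 PM = 9 h 40 min; less 60 min break → 8 h 40 min
Total: 4 h 44 min + 8 h 53 min + 10 h 26 min + 3 h 20 min + 8 h 3 min + 7 h 3 min + 8 h 40 min = 51 h 9 min.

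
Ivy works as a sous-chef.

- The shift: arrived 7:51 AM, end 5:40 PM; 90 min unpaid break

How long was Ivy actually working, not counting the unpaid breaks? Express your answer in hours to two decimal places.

8.32 hours

The shift: 7:51 AM–5:40 PM = 9 h 49 min; less 90 min break → 8 h 19 min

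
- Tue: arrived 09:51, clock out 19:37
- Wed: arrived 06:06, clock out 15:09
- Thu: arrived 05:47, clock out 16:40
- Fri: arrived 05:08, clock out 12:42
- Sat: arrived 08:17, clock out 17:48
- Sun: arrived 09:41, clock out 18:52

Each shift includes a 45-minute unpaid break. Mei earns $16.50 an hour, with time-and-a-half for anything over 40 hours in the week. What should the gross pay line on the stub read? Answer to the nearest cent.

$943.80

Tue: 09:51–19:37 = 9 h 46 min; less 45 min break → 9 h 1 min
Wed: 06:06–15:09 = 9 h 3 min; less 45 min break → 8 h 18 min
Thu: 05:47–16:40 = 10 h 53 min; less 45 min break → 10 h 8 min
Fri: 05:08–12:42 = 7 h 34 min; less 45 min break → 6 h 49 min
Sat: 08:17–17:48 = 9 h 31 min; less 45 min break → 8 h 46 min
Sun: 09:41–18:52 = 9 h 11 min; less 45 min break → 8 h 26 min
Total worked: 51 h 28 min = 3088 min.
Regular 40 h 0 min = 2400 min at $16.50/h; overtime 11 h 28 min = 688 min at $24.75/h.
Pay = (2400 × $16.50 + 688 × $24.75) ÷ 60 = $943.80.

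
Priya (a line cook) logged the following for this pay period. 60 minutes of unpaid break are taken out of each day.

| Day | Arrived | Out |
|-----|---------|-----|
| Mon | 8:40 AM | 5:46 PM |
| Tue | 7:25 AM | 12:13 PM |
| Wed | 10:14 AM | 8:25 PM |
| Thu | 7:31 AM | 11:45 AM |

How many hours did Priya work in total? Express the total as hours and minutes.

Mon: 8:40 AM–5:46 PM = 9 h 6 min; less 60 min break → 8 h 6 min
Tue: 7:25 AM–12:13 PM = 4 h 48 min; less 60 min break → 3 h 48 min
Wed: 10:14 AM–8:25 PM = 10 h 11 min; less 60 min break → 9 h 11 min
Thu: 7:31 AM–11:45 AM = 4 h 14 min; less 60 min break → 3 h 14 min
Total: 8 h 6 min + 3 h 48 min + 9 h 11 min + 3 h 14 min = 24 h 19 min.

24 h 19 min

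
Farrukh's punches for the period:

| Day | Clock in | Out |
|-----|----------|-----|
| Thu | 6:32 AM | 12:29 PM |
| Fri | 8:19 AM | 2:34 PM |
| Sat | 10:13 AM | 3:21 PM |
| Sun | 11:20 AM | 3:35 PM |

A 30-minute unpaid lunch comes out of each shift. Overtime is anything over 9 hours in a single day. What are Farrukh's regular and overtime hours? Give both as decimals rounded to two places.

Regular 19.58 hours, overtime 0.00 hours

Thu: 6:32 AM–12:29 PM = 5 h 57 min; less 30 min break → 5 h 27 min
Fri: 8:19 AM–2:34 PM = 6 h 15 min; less 30 min break → 5 h 45 min
Sat: 10:13 AM–3:21 PM = 5 h 8 min; less 30 min break → 4 h 38 min
Sun: 11:20 AM–3:35 PM = 4 h 15 min; less 30 min break → 3 h 45 min
Thu reg 5 h 27 min / OT 0 h 0 min; Fri reg 5 h 45 min / OT 0 h 0 min; Sat reg 4 h 38 min / OT 0 h 0 min; Sun reg 3 h 45 min / OT 0 h 0 min.
Totals: regular 19 h 35 min, overtime 0 h 0 min.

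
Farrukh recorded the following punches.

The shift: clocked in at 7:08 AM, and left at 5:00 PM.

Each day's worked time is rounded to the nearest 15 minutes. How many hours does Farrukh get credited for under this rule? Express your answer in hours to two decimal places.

The shift: 7:08 AM–5:00 PM = 9 h 52 min → rounds to 9 h 45 min

9.75 hours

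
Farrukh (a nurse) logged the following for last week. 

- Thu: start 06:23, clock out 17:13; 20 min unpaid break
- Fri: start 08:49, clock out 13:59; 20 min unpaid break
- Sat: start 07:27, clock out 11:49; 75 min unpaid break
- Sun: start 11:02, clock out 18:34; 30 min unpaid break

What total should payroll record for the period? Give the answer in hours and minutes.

25 h 29 min

Thu: 06:23–17:13 = 10 h 50 min; less 20 min break → 10 h 30 min
Fri: 08:49–13:59 = 5 h 10 min; less 20 min break → 4 h 50 min
Sat: 07:27–11:49 = 4 h 22 min; less 75 min break → 3 h 7 min
Sun: 11:02–18:34 = 7 h 32 min; less 30 min break → 7 h 2 min
Total: 10 h 30 min + 4 h 50 min + 3 h 7 min + 7 h 2 min = 25 h 29 min.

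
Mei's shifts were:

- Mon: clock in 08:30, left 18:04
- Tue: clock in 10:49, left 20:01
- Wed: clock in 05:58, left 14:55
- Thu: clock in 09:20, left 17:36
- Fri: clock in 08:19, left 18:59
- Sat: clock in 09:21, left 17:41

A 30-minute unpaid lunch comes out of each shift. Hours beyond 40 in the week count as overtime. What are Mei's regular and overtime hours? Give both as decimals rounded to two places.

Mon: 08:30–18:04 = 9 h 34 min; less 30 min break → 9 h 4 min
Tue: 10:49–20:01 = 9 h 12 min; less 30 min break → 8 h 42 min
Wed: 05:58–14:55 = 8 h 57 min; less 30 min break → 8 h 27 min
Thu: 09:20–17:36 = 8 h 16 min; less 30 min break → 7 h 46 min
Fri: 08:19–18:59 = 10 h 40 min; less 30 min break → 10 h 10 min
Sat: 09:21–17:41 = 8 h 20 min; less 30 min break → 7 h 50 min
Total worked: 51 h 59 min = 51.98 h.
Threshold 40 h → overtime 11 h 59 min, regular 40 h 0 min.

Regular 40.00 hours, overtime 11.98 hours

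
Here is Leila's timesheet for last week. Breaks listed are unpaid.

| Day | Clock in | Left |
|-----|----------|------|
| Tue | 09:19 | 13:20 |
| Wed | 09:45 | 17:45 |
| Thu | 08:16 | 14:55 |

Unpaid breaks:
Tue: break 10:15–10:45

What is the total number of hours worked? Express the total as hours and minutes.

18 h 10 min

Tue: 09:19–13:20 = 4 h 1 min; less 30 min break → 3 h 31 min
Wed: 09:45–17:45 = 8 h 0 min
Thu: 08:16–14:55 = 6 h 39 min
Total: 3 h 31 min + 8 h 0 min + 6 h 39 min = 18 h 10 min.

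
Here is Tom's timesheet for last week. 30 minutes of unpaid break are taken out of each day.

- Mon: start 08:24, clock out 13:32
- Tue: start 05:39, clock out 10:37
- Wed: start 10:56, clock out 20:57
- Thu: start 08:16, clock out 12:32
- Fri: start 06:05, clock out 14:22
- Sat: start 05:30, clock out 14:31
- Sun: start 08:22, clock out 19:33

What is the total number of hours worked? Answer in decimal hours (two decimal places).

Mon: 08:24–13:32 = 5 h 8 min; less 30 min break → 4 h 38 min
Tue: 05:39–10:37 = 4 h 58 min; less 30 min break → 4 h 28 min
Wed: 10:56–20:57 = 10 h 1 min; less 30 min break → 9 h 31 min
Thu: 08:16–12:32 = 4 h 16 min; less 30 min break → 3 h 46 min
Fri: 06:05–14:22 = 8 h 17 min; less 30 min break → 7 h 47 min
Sat: 05:30–14:31 = 9 h 1 min; less 30 min break → 8 h 31 min
Sun: 08:22–19:33 = 11 h 11 min; less 30 min break → 10 h 41 min
Total: 4 h 38 min + 4 h 28 min + 9 h 31 min + 3 h 46 min + 7 h 47 min + 8 h 31 min + 10 h 41 min = 49 h 22 min.

49.37 hours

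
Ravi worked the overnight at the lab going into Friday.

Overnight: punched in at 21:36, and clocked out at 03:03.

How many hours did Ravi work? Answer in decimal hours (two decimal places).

5.45 hours

Overnight: 21:36 → midnight = 2 h 24 min; midnight → 03:03 = 3 h 3 min; span 5 h 27 min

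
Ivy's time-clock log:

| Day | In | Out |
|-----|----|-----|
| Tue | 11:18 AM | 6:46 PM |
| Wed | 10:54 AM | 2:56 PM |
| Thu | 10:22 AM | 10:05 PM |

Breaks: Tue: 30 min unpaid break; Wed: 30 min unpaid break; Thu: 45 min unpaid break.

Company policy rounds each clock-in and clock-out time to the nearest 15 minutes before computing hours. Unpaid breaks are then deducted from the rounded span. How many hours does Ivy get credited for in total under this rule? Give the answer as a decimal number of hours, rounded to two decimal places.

21.50 hours

Tue: in 11:18 AM→11:15 AM, out 6:46 PM→6:45 PM; 7 h 30 min − 30 min = 7 h 0 min
Wed: in 10:54 AM→11:00 AM, out 2:56 PM→3:00 PM; 4 h 0 min − 30 min = 3 h 30 min
Thu: in 10:22 AM→10:15 AM, out 10:05 PM→10:00 PM; 11 h 45 min − 45 min = 11 h 0 min
Total credited: 21 h 30 min.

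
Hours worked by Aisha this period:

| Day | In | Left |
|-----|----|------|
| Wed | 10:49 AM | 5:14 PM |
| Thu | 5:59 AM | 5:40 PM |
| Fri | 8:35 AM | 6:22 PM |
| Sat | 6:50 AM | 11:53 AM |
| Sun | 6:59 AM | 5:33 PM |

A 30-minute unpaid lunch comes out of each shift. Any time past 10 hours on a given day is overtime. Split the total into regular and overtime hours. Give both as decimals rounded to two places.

Wed: 10:49 AM–5:14 PM = 6 h 25 min; less 30 min break → 5 h 55 min
Thu: 5:59 AM–5:40 PM = 11 h 41 min; less 30 min break → 11 h 11 min
Fri: 8:35 AM–6:22 PM = 9 h 47 min; less 30 min break → 9 h 17 min
Sat: 6:50 AM–11:53 AM = 5 h 3 min; less 30 min break → 4 h 33 min
Sun: 6:59 AM–5:33 PM = 10 h 34 min; less 30 min break → 10 h 4 min
Wed reg 5 h 55 min / OT 0 h 0 min; Thu reg 10 h 0 min / OT 1 h 11 min; Fri reg 9 h 17 min / OT 0 h 0 min; Sat reg 4 h 33 min / OT 0 h 0 min; Sun reg 10 h 0 min / OT 0 h 4 min.
Totals: regular 39 h 45 min, overtime 1 h 15 min.

Regular 39.75 hours, overtime 1.25 hours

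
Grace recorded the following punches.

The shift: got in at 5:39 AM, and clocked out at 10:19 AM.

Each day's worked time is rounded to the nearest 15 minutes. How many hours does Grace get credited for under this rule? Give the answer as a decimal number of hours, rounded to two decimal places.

The shift: 5:39 AM–10:19 AM = 4 h 40 min → rounds to 4 h 45 min

4.75 hours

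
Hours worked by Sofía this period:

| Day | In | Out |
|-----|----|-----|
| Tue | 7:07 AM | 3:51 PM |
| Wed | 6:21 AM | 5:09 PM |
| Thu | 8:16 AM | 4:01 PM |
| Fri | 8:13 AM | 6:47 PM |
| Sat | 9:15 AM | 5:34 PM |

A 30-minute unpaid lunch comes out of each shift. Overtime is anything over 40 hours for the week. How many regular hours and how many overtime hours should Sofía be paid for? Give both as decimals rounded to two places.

Regular 40.00 hours, overtime 3.67 hours

Tue: 7:07 AM–3:51 PM = 8 h 44 min; less 30 min break → 8 h 14 min
Wed: 6:21 AM–5:09 PM = 10 h 48 min; less 30 min break → 10 h 18 min
Thu: 8:16 AM–4:01 PM = 7 h 45 min; less 30 min break → 7 h 15 min
Fri: 8:13 AM–6:47 PM = 10 h 34 min; less 30 min break → 10 h 4 min
Sat: 9:15 AM–5:34 PM = 8 h 19 min; less 30 min break → 7 h 49 min
Total worked: 43 h 40 min = 43.67 h.
Threshold 40 h → overtime 3 h 40 min, regular 40 h 0 min.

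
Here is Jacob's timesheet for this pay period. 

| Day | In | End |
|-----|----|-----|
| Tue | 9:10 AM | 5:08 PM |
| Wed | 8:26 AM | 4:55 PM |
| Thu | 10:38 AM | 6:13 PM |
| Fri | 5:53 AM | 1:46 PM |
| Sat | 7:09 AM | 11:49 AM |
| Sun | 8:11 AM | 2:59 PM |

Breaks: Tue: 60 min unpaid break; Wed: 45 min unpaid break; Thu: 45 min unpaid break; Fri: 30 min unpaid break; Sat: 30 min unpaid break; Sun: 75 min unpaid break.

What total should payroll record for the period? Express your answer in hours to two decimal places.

Tue: 9:10 AM–5:08 PM = 7 h 58 min; less 60 min break → 6 h 58 min
Wed: 8:26 AM–4:55 PM = 8 h 29 min; less 45 min break → 7 h 44 min
Thu: 10:38 AM–6:13 PM = 7 h 35 min; less 45 min break → 6 h 50 min
Fri: 5:53 AM–1:46 PM = 7 h 53 min; less 30 min break → 7 h 23 min
Sat: 7:09 AM–11:49 AM = 4 h 40 min; less 30 min break → 4 h 10 min
Sun: 8:11 AM–2:59 PM = 6 h 48 min; less 75 min break → 5 h 33 min
Total: 6 h 58 min + 7 h 44 min + 6 h 50 min + 7 h 23 min + 4 h 10 min + 5 h 33 min = 38 h 38 min.

38.63 hours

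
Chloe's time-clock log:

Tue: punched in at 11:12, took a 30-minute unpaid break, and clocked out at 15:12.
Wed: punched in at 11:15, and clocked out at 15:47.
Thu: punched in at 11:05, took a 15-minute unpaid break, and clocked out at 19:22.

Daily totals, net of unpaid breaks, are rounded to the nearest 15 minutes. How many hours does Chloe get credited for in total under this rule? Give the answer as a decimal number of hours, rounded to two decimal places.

Tue: 11:12–15:12 = 4 h 0 min − 30 min = 3 h 30 min → rounds to 3 h 30 min
Wed: 11:15–15:47 = 4 h 32 min → rounds to 4 h 30 min
Thu: 11:05–19:22 = 8 h 17 min − 15 min = 8 h 2 min → rounds to 8 h 0 min
Total credited: 16 h 0 min.

16.00 hours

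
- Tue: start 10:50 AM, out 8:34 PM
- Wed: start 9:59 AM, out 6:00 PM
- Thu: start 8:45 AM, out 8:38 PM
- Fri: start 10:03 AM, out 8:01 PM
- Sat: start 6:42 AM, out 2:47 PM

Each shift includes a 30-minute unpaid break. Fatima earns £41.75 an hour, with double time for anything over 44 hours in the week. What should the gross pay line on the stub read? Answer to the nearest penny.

£1935.81

Tue: 10:50 AM–8:34 PM = 9 h 44 min; less 30 min break → 9 h 14 min
Wed: 9:59 AM–6:00 PM = 8 h 1 min; less 30 min break → 7 h 31 min
Thu: 8:45 AM–8:38 PM = 11 h 53 min; less 30 min break → 11 h 23 min
Fri: 10:03 AM–8:01 PM = 9 h 58 min; less 30 min break → 9 h 28 min
Sat: 6:42 AM–2:47 PM = 8 h 5 min; less 30 min break → 7 h 35 min
Total worked: 45 h 11 min = 2711 min.
Regular 44 h 0 min = 2640 min at £41.75/h; overtime 1 h 11 min = 71 min at £83.50/h.
Pay = (2640 × £41.75 + 71 × £83.50) ÷ 60 = £1935.81.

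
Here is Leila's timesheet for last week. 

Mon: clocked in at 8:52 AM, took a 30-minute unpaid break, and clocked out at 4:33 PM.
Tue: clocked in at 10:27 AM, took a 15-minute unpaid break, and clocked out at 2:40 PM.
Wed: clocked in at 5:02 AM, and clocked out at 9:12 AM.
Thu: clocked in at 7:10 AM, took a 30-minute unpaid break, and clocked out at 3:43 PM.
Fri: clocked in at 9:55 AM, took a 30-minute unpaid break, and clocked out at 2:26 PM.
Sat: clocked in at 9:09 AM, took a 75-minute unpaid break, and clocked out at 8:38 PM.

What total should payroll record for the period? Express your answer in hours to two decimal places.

Mon: 8:52 AM–4:33 PM = 7 h 41 min; less 30 min break → 7 h 11 min
Tue: 10:27 AM–2:40 PM = 4 h 13 min; less 15 min break → 3 h 58 min
Wed: 5:02 AM–9:12 AM = 4 h 10 min
Thu: 7:10 AM–3:43 PM = 8 h 33 min; less 30 min break → 8 h 3 min
Fri: 9:55 AM–2:26 PM = 4 h 31 min; less 30 min break → 4 h 1 min
Sat: 9:09 AM–8:38 PM = 11 h 29 min; less 75 min break → 10 h 14 min
Total: 7 h 11 min + 3 h 58 min + 4 h 10 min + 8 h 3 min + 4 h 1 min + 10 h 14 min = 37 h 37 min.

37.62 hours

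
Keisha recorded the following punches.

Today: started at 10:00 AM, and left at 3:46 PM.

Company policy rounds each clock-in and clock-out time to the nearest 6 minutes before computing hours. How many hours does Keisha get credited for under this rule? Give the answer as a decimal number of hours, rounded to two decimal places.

Today: in 10:00 AM→10:00 AM, out 3:46 PM→3:48 PM; 5 h 48 min

5.80 hours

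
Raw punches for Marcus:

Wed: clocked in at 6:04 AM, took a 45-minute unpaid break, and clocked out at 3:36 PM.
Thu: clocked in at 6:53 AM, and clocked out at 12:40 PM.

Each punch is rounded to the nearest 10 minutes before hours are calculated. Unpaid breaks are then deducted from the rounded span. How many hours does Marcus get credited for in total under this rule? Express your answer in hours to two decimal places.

14.75 hours

Wed: in 6:04 AM→6:00 AM, out 3:36 PM→3:40 PM; 9 h 40 min − 45 min = 8 h 55 min
Thu: in 6:53 AM→6:50 AM, out 12:40 PM→12:40 PM; 5 h 50 min
Total credited: 14 h 45 min.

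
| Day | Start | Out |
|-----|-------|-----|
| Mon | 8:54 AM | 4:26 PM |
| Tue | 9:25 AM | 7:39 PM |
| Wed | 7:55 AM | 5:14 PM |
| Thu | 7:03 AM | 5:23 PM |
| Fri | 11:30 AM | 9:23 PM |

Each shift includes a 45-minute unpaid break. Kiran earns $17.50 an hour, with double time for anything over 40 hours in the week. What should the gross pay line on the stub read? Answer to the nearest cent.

$824.25

Mon: 8:54 AM–4:26 PM = 7 h 32 min; less 45 min break → 6 h 47 min
Tue: 9:25 AM–7:39 PM = 10 h 14 min; less 45 min break → 9 h 29 min
Wed: 7:55 AM–5:14 PM = 9 h 19 min; less 45 min break → 8 h 34 min
Thu: 7:03 AM–5:23 PM = 10 h 20 min; less 45 min break → 9 h 35 min
Fri: 11:30 AM–9:23 PM = 9 h 53 min; less 45 min break → 9 h 8 min
Total worked: 43 h 33 min = 2613 min.
Regular 40 h 0 min = 2400 min at $17.50/h; overtime 3 h 33 min = 213 min at $35.00/h.
Pay = (2400 × $17.50 + 213 × $35.00) ÷ 60 = $824.25.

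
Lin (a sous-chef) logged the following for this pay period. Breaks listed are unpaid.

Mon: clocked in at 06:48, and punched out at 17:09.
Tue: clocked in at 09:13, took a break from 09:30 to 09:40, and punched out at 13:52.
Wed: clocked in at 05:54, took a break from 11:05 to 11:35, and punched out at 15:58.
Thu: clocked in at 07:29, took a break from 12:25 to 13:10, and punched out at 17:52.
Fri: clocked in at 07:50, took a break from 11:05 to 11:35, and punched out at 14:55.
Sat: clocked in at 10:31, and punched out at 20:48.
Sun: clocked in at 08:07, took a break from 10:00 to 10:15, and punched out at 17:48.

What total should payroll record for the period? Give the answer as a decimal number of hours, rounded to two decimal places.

Mon: 06:48–17:09 = 10 h 21 min
Tue: 09:13–13:52 = 4 h 39 min; less 10 min break → 4 h 29 min
Wed: 05:54–15:58 = 10 h 4 min; less 30 min break → 9 h 34 min
Thu: 07:29–17:52 = 10 h 23 min; less 45 min break → 9 h 38 min
Fri: 07:50–14:55 = 7 h 5 min; less 30 min break → 6 h 35 min
Sat: 10:31–20:48 = 10 h 17 min
Sun: 08:07–17:48 = 9 h 41 min; less 15 min break → 9 h 26 min
Total: 10 h 21 min + 4 h 29 min + 9 h 34 min + 9 h 38 min + 6 h 35 min + 10 h 17 min + 9 h 26 min = 60 h 20 min.

60.33 hours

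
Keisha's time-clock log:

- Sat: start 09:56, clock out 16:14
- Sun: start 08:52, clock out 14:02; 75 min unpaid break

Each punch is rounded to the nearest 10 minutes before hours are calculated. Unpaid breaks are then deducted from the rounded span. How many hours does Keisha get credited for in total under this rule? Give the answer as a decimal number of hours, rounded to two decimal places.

10.08 hours

Sat: in 09:56→10:00, out 16:14→16:10; 6 h 10 min
Sun: in 08:52→08:50, out 14:02→14:00; 5 h 10 min − 75 min = 3 h 55 min
Total credited: 10 h 5 min.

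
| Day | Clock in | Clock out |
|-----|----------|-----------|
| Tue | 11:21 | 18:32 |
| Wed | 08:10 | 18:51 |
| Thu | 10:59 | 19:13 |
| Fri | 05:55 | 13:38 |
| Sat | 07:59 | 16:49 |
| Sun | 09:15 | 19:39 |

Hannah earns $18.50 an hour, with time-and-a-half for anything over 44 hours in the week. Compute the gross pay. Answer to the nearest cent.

Tue: 11:21–18:32 = 7 h 11 min
Wed: 08:10–18:51 = 10 h 41 min
Thu: 10:59–19:13 = 8 h 14 min
Fri: 05:55–13:38 = 7 h 43 min
Sat: 07:59–16:49 = 8 h 50 min
Sun: 09:15–19:39 = 10 h 24 min
Total worked: 53 h 3 min = 3183 min.
Regular 44 h 0 min = 2640 min at $18.50/h; overtime 9 h 3 min = 543 min at $27.75/h.
Pay = (2640 × $18.50 + 543 × $27.75) ÷ 60 = $1065.14.

$1065.14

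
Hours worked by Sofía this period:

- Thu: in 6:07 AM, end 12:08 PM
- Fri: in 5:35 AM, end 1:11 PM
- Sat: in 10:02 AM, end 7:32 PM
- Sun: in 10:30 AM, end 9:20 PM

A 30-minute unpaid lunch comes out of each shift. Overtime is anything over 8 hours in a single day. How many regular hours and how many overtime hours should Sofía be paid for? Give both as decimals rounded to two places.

Thu: 6:07 AM–12:08 PM = 6 h 1 min; less 30 min break → 5 h 31 min
Fri: 5:35 AM–1:11 PM = 7 h 36 min; less 30 min break → 7 h 6 min
Sat: 10:02 AM–7:32 PM = 9 h 30 min; less 30 min break → 9 h 0 min
Sun: 10:30 AM–9:20 PM = 10 h 50 min; less 30 min break → 10 h 20 min
Thu reg 5 h 31 min / OT 0 h 0 min; Fri reg 7 h 6 min / OT 0 h 0 min; Sat reg 8 h 0 min / OT 1 h 0 min; Sun reg 8 h 0 min / OT 2 h 20 min.
Totals: regular 28 h 37 min, overtime 3 h 20 min.

Regular 28.62 hours, overtime 3.33 hours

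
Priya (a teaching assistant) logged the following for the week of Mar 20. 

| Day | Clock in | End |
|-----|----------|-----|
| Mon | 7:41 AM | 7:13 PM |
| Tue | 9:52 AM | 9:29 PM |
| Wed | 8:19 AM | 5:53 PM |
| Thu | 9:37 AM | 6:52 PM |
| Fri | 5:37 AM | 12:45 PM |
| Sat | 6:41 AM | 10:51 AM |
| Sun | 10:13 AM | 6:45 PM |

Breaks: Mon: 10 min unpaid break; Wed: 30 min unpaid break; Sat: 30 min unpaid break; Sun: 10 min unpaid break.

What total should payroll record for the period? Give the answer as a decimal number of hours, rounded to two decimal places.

60.47 hours

Mon: 7:41 AM–7:13 PM = 11 h 32 min; less 10 min break → 11 h 22 min
Tue: 9:52 AM–9:29 PM = 11 h 37 min
Wed: 8:19 AM–5:53 PM = 9 h 34 min; less 30 min break → 9 h 4 min
Thu: 9:37 AM–6:52 PM = 9 h 15 min
Fri: 5:37 AM–12:45 PM = 7 h 8 min
Sat: 6:41 AM–10:51 AM = 4 h 10 min; less 30 min break → 3 h 40 min
Sun: 10:13 AM–6:45 PM = 8 h 32 min; less 10 min break → 8 h 22 min
Total: 11 h 22 min + 11 h 37 min + 9 h 4 min + 9 h 15 min + 7 h 8 min + 3 h 40 min + 8 h 22 min = 60 h 28 min.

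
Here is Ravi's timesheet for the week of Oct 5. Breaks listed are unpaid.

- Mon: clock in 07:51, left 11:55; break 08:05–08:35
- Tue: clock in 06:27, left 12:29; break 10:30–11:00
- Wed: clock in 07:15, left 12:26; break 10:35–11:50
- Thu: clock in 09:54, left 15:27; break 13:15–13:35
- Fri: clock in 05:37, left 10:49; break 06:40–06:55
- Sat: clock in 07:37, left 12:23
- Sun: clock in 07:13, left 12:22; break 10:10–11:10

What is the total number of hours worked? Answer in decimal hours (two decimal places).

Mon: 07:51–11:55 = 4 h 4 min; less 30 min break → 3 h 34 min
Tue: 06:27–12:29 = 6 h 2 min; less 30 min break → 5 h 32 min
Wed: 07:15–12:26 = 5 h 11 min; less 75 min break → 3 h 56 min
Thu: 09:54–15:27 = 5 h 33 min; less 20 min break → 5 h 13 min
Fri: 05:37–10:49 = 5 h 12 min; less 15 min break → 4 h 57 min
Sat: 07:37–12:23 = 4 h 46 min
Sun: 07:13–12:22 = 5 h 9 min; less 60 min break → 4 h 9 min
Total: 3 h 34 min + 5 h 32 min + 3 h 56 min + 5 h 13 min + 4 h 57 min + 4 h 46 min + 4 h 9 min = 32 h 7 min.

32.12 hours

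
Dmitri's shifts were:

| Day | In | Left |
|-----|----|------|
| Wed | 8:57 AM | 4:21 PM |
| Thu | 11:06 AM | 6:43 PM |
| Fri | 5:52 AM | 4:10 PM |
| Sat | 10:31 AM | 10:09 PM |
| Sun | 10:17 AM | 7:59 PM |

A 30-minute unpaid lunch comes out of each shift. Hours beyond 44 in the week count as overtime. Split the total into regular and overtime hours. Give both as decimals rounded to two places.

Regular 44.00 hours, overtime 0.15 hours

Wed: 8:57 AM–4:21 PM = 7 h 24 min; less 30 min break → 6 h 54 min
Thu: 11:06 AM–6:43 PM = 7 h 37 min; less 30 min break → 7 h 7 min
Fri: 5:52 AM–4:10 PM = 10 h 18 min; less 30 min break → 9 h 48 min
Sat: 10:31 AM–10:09 PM = 11 h 38 min; less 30 min break → 11 h 8 min
Sun: 10:17 AM–7:59 PM = 9 h 42 min; less 30 min break → 9 h 12 min
Total worked: 44 h 9 min = 44.15 h.
Threshold 44 h → overtime 0 h 9 min, regular 44 h 0 min.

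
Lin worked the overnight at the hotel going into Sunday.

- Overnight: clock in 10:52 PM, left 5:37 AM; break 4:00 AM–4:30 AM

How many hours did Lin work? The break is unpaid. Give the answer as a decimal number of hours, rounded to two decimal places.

Overnight: 10:52 PM → midnight = 1 h 8 min; midnight → 5:37 AM = 5 h 37 min; span 6 h 45 min; less 30 min break → 6 h 15 min

6.25 hours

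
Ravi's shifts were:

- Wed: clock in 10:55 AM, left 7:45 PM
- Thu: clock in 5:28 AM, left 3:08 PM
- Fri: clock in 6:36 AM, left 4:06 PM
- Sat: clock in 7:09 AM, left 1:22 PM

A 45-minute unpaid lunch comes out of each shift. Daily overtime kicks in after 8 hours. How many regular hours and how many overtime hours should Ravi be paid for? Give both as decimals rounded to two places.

Regular 29.47 hours, overtime 1.75 hours

Wed: 10:55 AM–7:45 PM = 8 h 50 min; less 45 min break → 8 h 5 min
Thu: 5:28 AM–3:08 PM = 9 h 40 min; less 45 min break → 8 h 55 min
Fri: 6:36 AM–4:06 PM = 9 h 30 min; less 45 min break → 8 h 45 min
Sat: 7:09 AM–1:22 PM = 6 h 13 min; less 45 min break → 5 h 28 min
Wed reg 8 h 0 min / OT 0 h 5 min; Thu reg 8 h 0 min / OT 0 h 55 min; Fri reg 8 h 0 min / OT 0 h 45 min; Sat reg 5 h 28 min / OT 0 h 0 min.
Totals: regular 29 h 28 min, overtime 1 h 45 min.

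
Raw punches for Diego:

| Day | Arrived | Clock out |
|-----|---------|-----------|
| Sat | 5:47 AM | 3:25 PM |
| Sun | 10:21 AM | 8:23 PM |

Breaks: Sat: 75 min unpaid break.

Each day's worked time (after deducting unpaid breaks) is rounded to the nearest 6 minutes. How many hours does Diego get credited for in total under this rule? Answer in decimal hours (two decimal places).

Sat: 5:47 AM–3:25 PM = 9 h 38 min − 75 min = 8 h 23 min → rounds to 8 h 24 min
Sun: 10:21 AM–8:23 PM = 10 h 2 min → rounds to 10 h 0 min
Total credited: 18 h 24 min.

18.40 hours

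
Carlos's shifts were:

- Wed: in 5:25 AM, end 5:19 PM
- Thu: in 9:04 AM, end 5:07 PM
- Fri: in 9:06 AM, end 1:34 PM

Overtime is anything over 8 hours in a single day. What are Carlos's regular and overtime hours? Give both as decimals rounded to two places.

Wed: 5:25 AM–5:19 PM = 11 h 54 min
Thu: 9:04 AM–5:07 PM = 8 h 3 min
Fri: 9:06 AM–1:34 PM = 4 h 28 min
Wed reg 8 h 0 min / OT 3 h 54 min; Thu reg 8 h 0 min / OT 0 h 3 min; Fri reg 4 h 28 min / OT 0 h 0 min.
Totals: regular 20 h 28 min, overtime 3 h 57 min.

Regular 20.47 hours, overtime 3.95 hours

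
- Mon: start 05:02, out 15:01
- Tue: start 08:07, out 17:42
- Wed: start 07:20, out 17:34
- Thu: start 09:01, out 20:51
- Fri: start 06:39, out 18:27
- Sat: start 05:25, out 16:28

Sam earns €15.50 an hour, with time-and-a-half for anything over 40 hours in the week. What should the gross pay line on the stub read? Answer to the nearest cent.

€1189.24

Mon: 05:02–15:01 = 9 h 59 min
Tue: 08:07–17:42 = 9 h 35 min
Wed: 07:20–17:34 = 10 h 14 min
Thu: 09:01–20:51 = 11 h 50 min
Fri: 06:39–18:27 = 11 h 48 min
Sat: 05:25–16:28 = 11 h 3 min
Total worked: 64 h 29 min = 3869 min.
Regular 40 h 0 min = 2400 min at €15.50/h; overtime 24 h 29 min = 1469 min at €23.25/h.
Pay = (2400 × €15.50 + 1469 × €23.25) ÷ 60 = €1189.24.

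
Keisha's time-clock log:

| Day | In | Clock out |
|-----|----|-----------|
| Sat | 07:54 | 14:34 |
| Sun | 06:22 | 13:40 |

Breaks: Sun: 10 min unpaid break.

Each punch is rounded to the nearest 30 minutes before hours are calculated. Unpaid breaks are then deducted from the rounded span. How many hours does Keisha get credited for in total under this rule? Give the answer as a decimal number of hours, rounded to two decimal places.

Sat: in 07:54→08:00, out 14:34→14:30; 6 h 30 min
Sun: in 06:22→06:30, out 13:40→13:30; 7 h 0 min − 10 min = 6 h 50 min
Total credited: 13 h 20 min.

13.33 hours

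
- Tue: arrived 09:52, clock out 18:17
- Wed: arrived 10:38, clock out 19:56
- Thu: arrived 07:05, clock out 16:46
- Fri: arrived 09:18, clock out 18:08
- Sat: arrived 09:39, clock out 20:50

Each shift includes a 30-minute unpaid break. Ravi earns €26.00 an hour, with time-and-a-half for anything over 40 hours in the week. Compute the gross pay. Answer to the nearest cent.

€1231.75

Tue: 09:52–18:17 = 8 h 25 min; less 30 min break → 7 h 55 min
Wed: 10:38–19:56 = 9 h 18 min; less 30 min break → 8 h 48 min
Thu: 07:05–16:46 = 9 h 41 min; less 30 min break → 9 h 11 min
Fri: 09:18–18:08 = 8 h 50 min; less 30 min break → 8 h 20 min
Sat: 09:39–20:50 = 11 h 11 min; less 30 min break → 10 h 41 min
Total worked: 44 h 55 min = 2695 min.
Regular 40 h 0 min = 2400 min at €26.00/h; overtime 4 h 55 min = 295 min at €39.00/h.
Pay = (2400 × €26.00 + 295 × €39.00) ÷ 60 = €1231.75.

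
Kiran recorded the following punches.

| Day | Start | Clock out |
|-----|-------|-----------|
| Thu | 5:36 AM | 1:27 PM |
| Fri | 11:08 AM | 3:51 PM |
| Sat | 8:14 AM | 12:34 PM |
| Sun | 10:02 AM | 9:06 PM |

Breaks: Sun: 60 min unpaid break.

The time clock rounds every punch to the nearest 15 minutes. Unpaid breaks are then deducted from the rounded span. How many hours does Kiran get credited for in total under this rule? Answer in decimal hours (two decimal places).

26.75 hours

Thu: in 5:36 AM→5:30 AM, out 1:27 PM→1:30 PM; 8 h 0 min
Fri: in 11:08 AM→11:15 AM, out 3:51 PM→3:45 PM; 4 h 30 min
Sat: in 8:14 AM→8:15 AM, out 12:34 PM→12:30 PM; 4 h 15 min
Sun: in 10:02 AM→10:00 AM, out 9:06 PM→9:00 PM; 11 h 0 min − 60 min = 10 h 0 min
Total credited: 26 h 45 min.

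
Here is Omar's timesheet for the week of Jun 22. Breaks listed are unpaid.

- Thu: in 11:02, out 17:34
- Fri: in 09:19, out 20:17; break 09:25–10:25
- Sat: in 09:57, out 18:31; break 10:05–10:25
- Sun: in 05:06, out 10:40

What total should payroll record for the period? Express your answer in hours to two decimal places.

30.30 hours

Thu: 11:02–17:34 = 6 h 32 min
Fri: 09:19–20:17 = 10 h 58 min; less 60 min break → 9 h 58 min
Sat: 09:57–18:31 = 8 h 34 min; less 20 min break → 8 h 14 min
Sun: 05:06–10:40 = 5 h 34 min
Total: 6 h 32 min + 9 h 58 min + 8 h 14 min + 5 h 34 min = 30 h 18 min.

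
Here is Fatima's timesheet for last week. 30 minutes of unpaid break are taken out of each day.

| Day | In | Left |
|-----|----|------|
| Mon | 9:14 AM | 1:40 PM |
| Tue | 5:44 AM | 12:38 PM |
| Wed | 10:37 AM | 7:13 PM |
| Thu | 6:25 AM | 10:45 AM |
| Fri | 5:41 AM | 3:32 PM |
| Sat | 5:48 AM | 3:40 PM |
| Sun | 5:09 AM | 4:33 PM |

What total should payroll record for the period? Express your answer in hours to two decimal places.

Mon: 9:14 AM–1:40 PM = 4 h 26 min; less 30 min break → 3 h 56 min
Tue: 5:44 AM–12:38 PM = 6 h 54 min; less 30 min break → 6 h 24 min
Wed: 10:37 AM–7:13 PM = 8 h 36 min; less 30 min break → 8 h 6 min
Thu: 6:25 AM–10:45 AM = 4 h 20 min; less 30 min break → 3 h 50 min
Fri: 5:41 AM–3:32 PM = 9 h 51 min; less 30 min break → 9 h 21 min
Sat: 5:48 AM–3:40 PM = 9 h 52 min; less 30 min break → 9 h 22 min
Sun: 5:09 AM–4:33 PM = 11 h 24 min; less 30 min break → 10 h 54 min
Total: 3 h 56 min + 6 h 24 min + 8 h 6 min + 3 h 50 min + 9 h 21 min + 9 h 22 min + 10 h 54 min = 51 h 53 min.

51.88 hours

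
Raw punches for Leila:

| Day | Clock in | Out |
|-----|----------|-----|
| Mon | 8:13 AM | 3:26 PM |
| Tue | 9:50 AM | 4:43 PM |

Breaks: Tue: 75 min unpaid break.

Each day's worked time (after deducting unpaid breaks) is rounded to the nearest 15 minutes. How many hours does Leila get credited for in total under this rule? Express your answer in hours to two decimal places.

13.00 hours

Mon: 8:13 AM–3:26 PM = 7 h 13 min → rounds to 7 h 15 min
Tue: 9:50 AM–4:43 PM = 6 h 53 min − 75 min = 5 h 38 min → rounds to 5 h 45 min
Total credited: 13 h 0 min.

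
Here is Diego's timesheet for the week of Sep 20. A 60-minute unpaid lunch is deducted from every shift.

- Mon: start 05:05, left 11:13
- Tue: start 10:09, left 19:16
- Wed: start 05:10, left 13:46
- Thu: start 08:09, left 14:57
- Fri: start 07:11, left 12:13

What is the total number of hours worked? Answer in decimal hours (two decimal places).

Mon: 05:05–11:13 = 6 h 8 min; less 60 min break → 5 h 8 min
Tue: 10:09–19:16 = 9 h 7 min; less 60 min break → 8 h 7 min
Wed: 05:10–13:46 = 8 h 36 min; less 60 min break → 7 h 36 min
Thu: 08:09–14:57 = 6 h 48 min; less 60 min break → 5 h 48 min
Fri: 07:11–12:13 = 5 h 2 min; less 60 min break → 4 h 2 min
Total: 5 h 8 min + 8 h 7 min + 7 h 36 min + 5 h 48 min + 4 h 2 min = 30 h 41 min.

30.68 hours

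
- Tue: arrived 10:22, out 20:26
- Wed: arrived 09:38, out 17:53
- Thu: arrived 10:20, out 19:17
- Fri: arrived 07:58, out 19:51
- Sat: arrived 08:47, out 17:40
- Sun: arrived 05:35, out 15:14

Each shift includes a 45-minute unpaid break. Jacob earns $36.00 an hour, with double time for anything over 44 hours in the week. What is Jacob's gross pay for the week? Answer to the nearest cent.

$2245.20

Tue: 10:22–20:26 = 10 h 4 min; less 45 min break → 9 h 19 min
Wed: 09:38–17:53 = 8 h 15 min; less 45 min break → 7 h 30 min
Thu: 10:20–19:17 = 8 h 57 min; less 45 min break → 8 h 12 min
Fri: 07:58–19:51 = 11 h 53 min; less 45 min break → 11 h 8 min
Sat: 08:47–17:40 = 8 h 53 min; less 45 min break → 8 h 8 min
Sun: 05:35–15:14 = 9 h 39 min; less 45 min break → 8 h 54 min
Total worked: 53 h 11 min = 3191 min.
Regular 44 h 0 min = 2640 min at $36.00/h; overtime 9 h 11 min = 551 min at $72.00/h.
Pay = (2640 × $36.00 + 551 × $72.00) ÷ 60 = $2245.20.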